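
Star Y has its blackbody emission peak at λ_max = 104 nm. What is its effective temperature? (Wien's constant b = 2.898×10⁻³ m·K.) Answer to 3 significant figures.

T = b/λ_max = 2.898×10⁻³ / (104×10⁻⁹) = 2.787×10^4 K.

2.79×10^4 K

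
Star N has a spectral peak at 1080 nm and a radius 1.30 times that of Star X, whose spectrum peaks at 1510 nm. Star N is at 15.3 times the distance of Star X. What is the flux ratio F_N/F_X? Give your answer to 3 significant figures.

Wien's law: T_N/T_X = λ_X/λ_N = 1510/1080 = 1.398.
L_N/L_X = (R_N/R_X)²(T_N/T_X)⁴ = (1.30)²(1.398)⁴ = 6.458.
F_N/F_X = (L_N/L_X)/(d_N/d_X)² = 6.458/(15.3)² = 0.02759.

0.0276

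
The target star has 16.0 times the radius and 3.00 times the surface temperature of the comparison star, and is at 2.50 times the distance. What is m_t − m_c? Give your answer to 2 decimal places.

L_t/L_c = (16.0)²(3.00)⁴ = 2.074×10^4.
F_t/F_c = (L_t/L_c)/(d_t/d_c)² = 2.074×10^4/6.250 = 3318.
m_t − m_c = −2.5 log₁₀(3318) = -8.80.

-8.80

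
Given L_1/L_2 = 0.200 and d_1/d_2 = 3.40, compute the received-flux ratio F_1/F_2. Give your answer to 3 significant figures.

F = L/(4πd²), so F_1/F_2 = (L_1/L_2) / (d_1/d_2)²
= 0.200 / (3.40)² = 0.200 / 11.56 = 0.01730.

0.0173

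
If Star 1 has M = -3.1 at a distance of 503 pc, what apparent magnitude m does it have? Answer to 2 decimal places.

m = M + 5 log₁₀(d/10 pc) = -3.1 + 5 log₁₀(503/10)
  = -3.1 + 5 × 1.702 = -3.1 + 8.51 = 5.41.

5.41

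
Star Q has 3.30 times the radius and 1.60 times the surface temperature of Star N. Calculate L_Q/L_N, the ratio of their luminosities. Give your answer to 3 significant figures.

From the Stefan–Boltzmann law, L ∝ R²T⁴, so
L_Q/L_N = (R_Q/R_N)² (T_Q/T_N)⁴ = (3.30)² × (1.60)⁴ = 10.89 × 6.554 = 71.37.

71.4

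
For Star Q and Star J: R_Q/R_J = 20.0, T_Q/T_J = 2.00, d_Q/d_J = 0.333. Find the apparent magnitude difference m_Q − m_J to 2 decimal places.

L_Q/L_J = (20.0)²(2.00)⁴ = 6400.
F_Q/F_J = (L_Q/L_J)/(d_Q/d_J)² = 6400/0.1109 = 5.772×10^4.
m_Q − m_J = −2.5 log₁₀(5.772×10^4) = -11.90.

-11.90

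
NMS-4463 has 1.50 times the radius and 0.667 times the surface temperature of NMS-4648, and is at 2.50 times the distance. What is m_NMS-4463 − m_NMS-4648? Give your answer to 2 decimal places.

2.87

L_NMS-4463/L_NMS-4648 = (1.50)²(0.667)⁴ = 0.4453.
F_NMS-4463/F_NMS-4648 = (L_NMS-4463/L_NMS-4648)/(d_NMS-4463/d_NMS-4648)² = 0.4453/6.250 = 0.07125.
m_NMS-4463 − m_NMS-4648 = −2.5 log₁₀(0.07125) = 2.87.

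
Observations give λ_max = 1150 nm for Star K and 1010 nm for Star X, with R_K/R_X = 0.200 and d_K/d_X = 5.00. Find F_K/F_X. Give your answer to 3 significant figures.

9.52×10^-4

Wien's law: T_K/T_X = λ_X/λ_K = 1010/1150 = 0.8783.
L_K/L_X = (R_K/R_X)²(T_K/T_X)⁴ = (0.200)²(0.8783)⁴ = 0.02380.
F_K/F_X = (L_K/L_X)/(d_K/d_X)² = 0.02380/(5.00)² = 9.519×10^-4.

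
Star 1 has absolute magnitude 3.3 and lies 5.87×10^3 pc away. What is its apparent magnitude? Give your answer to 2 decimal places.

17.14

m = M + 5 log₁₀(d/10 pc) = 3.3 + 5 log₁₀(5.87×10^3/10)
  = 3.3 + 5 × 2.769 = 3.3 + 13.84 = 17.14.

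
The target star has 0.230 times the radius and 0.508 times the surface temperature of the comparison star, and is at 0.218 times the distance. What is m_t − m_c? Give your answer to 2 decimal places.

L_t/L_c = (0.230)²(0.508)⁴ = 0.003523.
F_t/F_c = (L_t/L_c)/(d_t/d_c)² = 0.003523/0.04752 = 0.07413.
m_t − m_c = −2.5 log₁₀(0.07413) = 2.83.

2.83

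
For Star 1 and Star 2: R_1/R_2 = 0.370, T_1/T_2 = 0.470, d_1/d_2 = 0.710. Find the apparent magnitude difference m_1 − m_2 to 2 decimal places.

4.69

L_1/L_2 = (0.370)²(0.470)⁴ = 0.006680.
F_1/F_2 = (L_1/L_2)/(d_1/d_2)² = 0.006680/0.5041 = 0.01325.
m_1 − m_2 = −2.5 log₁₀(0.01325) = 4.69.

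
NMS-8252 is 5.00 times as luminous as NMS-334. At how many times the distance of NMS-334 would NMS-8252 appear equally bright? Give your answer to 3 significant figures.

Equal flux requires L_NMS-8252/d_NMS-8252² = L_NMS-334/d_NMS-334², so d_NMS-8252/d_NMS-334 = √(L_NMS-8252/L_NMS-334)
= √(5.00) = 2.236.

2.24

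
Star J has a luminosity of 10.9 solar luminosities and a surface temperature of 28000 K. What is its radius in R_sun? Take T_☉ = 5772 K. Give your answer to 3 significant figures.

0.140 R_sun

R/R_☉ = √(L/L_☉) / (T/T_☉)² = √(10.9) / (4.851)²
       = 3.302 / 23.53 = 0.1403.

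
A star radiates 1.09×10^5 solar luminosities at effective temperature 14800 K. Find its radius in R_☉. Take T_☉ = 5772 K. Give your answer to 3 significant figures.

50.2 R_☉

R/R_☉ = √(L/L_☉) / (T/T_☉)² = √(1.09×10^5) / (2.564)²
       = 330.2 / 6.575 = 50.22.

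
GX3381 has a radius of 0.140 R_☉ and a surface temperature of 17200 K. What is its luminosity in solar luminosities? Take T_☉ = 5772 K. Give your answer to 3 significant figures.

L/L_☉ = (R/R_☉)² (T/T_☉)⁴ = (0.140)² × (17200/5772)⁴
       = 0.01960 × (2.980)⁴ = 0.01960 × 78.85 = 1.545.

1.55 solar luminosities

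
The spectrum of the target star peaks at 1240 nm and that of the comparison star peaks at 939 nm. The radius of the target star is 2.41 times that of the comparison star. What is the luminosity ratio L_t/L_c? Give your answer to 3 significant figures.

1.91

Wien's law gives T ∝ 1/λ_max, so T_t/T_c = λ_c/λ_t = 939/1240 = 0.7573.
Then L ∝ R²T⁴ gives L_t/L_c = (2.41)² × (0.7573)⁴ = 5.808 × 0.3288 = 1.910.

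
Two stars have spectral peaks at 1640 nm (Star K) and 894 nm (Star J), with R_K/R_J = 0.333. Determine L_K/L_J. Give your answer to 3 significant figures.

0.00979

Wien's law gives T ∝ 1/λ_max, so T_K/T_J = λ_J/λ_K = 894/1640 = 0.5451.
Then L ∝ R²T⁴ gives L_K/L_J = (0.333)² × (0.5451)⁴ = 0.1109 × 0.08830 = 0.009792.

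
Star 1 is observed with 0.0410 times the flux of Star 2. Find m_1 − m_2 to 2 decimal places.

3.47

m_1 − m_2 = −2.5 log₁₀(F_1/F_2) = −2.5 log₁₀(0.0410) = −2.5 × (-1.387) = 3.468.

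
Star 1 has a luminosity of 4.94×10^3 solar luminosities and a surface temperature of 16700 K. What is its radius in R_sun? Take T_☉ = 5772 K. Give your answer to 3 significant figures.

8.40 R_sun

R/R_☉ = √(L/L_☉) / (T/T_☉)² = √(4.94×10^3) / (2.893)²
       = 70.29 / 8.371 = 8.396.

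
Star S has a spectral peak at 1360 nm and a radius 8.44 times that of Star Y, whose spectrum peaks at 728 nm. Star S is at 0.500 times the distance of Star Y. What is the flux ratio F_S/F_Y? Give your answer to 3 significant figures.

23.4

Wien's law: T_S/T_Y = λ_Y/λ_S = 728/1360 = 0.5353.
L_S/L_Y = (R_S/R_Y)²(T_S/T_Y)⁴ = (8.44)²(0.5353)⁴ = 5.849.
F_S/F_Y = (L_S/L_Y)/(d_S/d_Y)² = 5.849/(0.500)² = 23.39.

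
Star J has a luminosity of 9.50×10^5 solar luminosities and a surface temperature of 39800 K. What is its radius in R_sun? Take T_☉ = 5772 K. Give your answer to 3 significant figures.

20.5 R_sun

R/R_☉ = √(L/L_☉) / (T/T_☉)² = √(9.50×10^5) / (6.895)²
       = 974.7 / 47.55 = 20.50.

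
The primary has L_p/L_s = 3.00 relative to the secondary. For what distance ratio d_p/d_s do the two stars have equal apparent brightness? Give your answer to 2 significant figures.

Equal flux requires L_p/d_p² = L_s/d_s², so d_p/d_s = √(L_p/L_s)
= √(3.00) = 1.732.

1.7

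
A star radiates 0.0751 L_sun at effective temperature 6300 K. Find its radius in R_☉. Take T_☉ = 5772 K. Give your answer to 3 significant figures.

0.230 R_☉

R/R_☉ = √(L/L_☉) / (T/T_☉)² = √(0.0751) / (1.091)²
       = 0.2740 / 1.191 = 0.2300.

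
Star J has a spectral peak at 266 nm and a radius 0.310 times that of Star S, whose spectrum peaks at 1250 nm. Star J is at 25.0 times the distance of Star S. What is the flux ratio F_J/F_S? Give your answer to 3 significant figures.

0.0750

Wien's law: T_J/T_S = λ_S/λ_J = 1250/266 = 4.699.
L_J/L_S = (R_J/R_S)²(T_J/T_S)⁴ = (0.310)²(4.699)⁴ = 46.86.
F_J/F_S = (L_J/L_S)/(d_J/d_S)² = 46.86/(25.0)² = 0.07498.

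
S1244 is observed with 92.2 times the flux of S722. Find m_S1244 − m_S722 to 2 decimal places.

-4.91

m_S1244 − m_S722 = −2.5 log₁₀(F_S1244/F_S722) = −2.5 log₁₀(92.2) = −2.5 × (1.965) = -4.912.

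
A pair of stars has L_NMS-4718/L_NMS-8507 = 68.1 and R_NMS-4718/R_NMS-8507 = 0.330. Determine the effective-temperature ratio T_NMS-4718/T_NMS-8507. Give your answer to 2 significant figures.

5.0

L ∝ R²T⁴ gives T ∝ (L/R²)^(1/4), so
T_NMS-4718/T_NMS-8507 = (68.1 / 0.330²)^(1/4) = (625.3)^(1/4) = 5.001.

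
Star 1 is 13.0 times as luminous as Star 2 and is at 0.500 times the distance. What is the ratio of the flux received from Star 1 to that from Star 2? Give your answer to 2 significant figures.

F = L/(4πd²), so F_1/F_2 = (L_1/L_2) / (d_1/d_2)²
= 13.0 / (0.500)² = 13.0 / 0.2500 = 52.00.

52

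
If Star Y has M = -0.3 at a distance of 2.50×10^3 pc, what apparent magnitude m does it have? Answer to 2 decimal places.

11.69

m = M + 5 log₁₀(d/10 pc) = -0.3 + 5 log₁₀(2.50×10^3/10)
  = -0.3 + 5 × 2.398 = -0.3 + 11.99 = 11.69.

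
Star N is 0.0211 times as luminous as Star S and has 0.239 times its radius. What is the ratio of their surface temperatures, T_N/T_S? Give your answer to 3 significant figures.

0.780

L ∝ R²T⁴ gives T ∝ (L/R²)^(1/4), so
T_N/T_S = (0.0211 / 0.239²)^(1/4) = (0.3694)^(1/4) = 0.7796.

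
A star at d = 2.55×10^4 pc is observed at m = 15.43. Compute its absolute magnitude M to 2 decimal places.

-1.60

M = m − 5 log₁₀(d/10 pc) = 15.43 − 5 log₁₀(2.55×10^4/10)
  = 15.43 − 5 × 3.407 = 15.43 − 17.03 = -1.60.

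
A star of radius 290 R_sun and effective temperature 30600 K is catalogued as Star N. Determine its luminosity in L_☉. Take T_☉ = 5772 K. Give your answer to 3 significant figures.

L/L_☉ = (R/R_☉)² (T/T_☉)⁴ = (290)² × (30600/5772)⁴
       = 8.410×10^4 × (5.301)⁴ = 8.410×10^4 × 789.9 = 6.643×10^7.

6.64×10^7 L_☉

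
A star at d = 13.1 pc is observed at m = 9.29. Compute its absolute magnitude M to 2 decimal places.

M = m − 5 log₁₀(d/10 pc) = 9.29 − 5 log₁₀(13.1/10)
  = 9.29 − 5 × 0.117 = 9.29 − 0.59 = 8.70.

8.70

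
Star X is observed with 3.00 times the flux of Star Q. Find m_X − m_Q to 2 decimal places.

m_X − m_Q = −2.5 log₁₀(F_X/F_Q) = −2.5 log₁₀(3.00) = −2.5 × (0.477) = -1.193.

-1.19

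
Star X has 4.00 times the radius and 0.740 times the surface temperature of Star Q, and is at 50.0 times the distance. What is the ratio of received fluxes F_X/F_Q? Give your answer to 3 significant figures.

0.00192

L_X/L_Q = (R_X/R_Q)²(T_X/T_Q)⁴ = (4.00)² × (0.740)⁴ = 4.798.
F_X/F_Q = (L_X/L_Q)/(d_X/d_Q)² = 4.798 / (50.0)² = 0.001919.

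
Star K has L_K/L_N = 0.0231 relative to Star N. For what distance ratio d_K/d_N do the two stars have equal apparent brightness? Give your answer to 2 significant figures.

Equal flux requires L_K/d_K² = L_N/d_N², so d_K/d_N = √(L_K/L_N)
= √(0.0231) = 0.1520.

0.15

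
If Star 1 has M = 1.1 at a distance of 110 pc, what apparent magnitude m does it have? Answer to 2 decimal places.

m = M + 5 log₁₀(d/10 pc) = 1.1 + 5 log₁₀(110/10)
  = 1.1 + 5 × 1.041 = 1.1 + 5.21 = 6.31.

6.31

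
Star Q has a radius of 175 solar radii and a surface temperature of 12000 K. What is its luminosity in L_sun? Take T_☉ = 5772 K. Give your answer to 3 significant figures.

5.72×10^5 L_sun

L/L_☉ = (R/R_☉)² (T/T_☉)⁴ = (175)² × (12000/5772)⁴
       = 3.062×10^4 × (2.079)⁴ = 3.062×10^4 × 18.68 = 5.721×10^5.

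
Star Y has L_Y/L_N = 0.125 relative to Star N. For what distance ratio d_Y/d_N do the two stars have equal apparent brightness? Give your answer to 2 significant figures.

Equal flux requires L_Y/d_Y² = L_N/d_N², so d_Y/d_N = √(L_Y/L_N)
= √(0.125) = 0.3536.

0.35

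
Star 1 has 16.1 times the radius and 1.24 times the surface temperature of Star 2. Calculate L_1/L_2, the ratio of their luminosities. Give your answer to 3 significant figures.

From the Stefan–Boltzmann law, L ∝ R²T⁴, so
L_1/L_2 = (R_1/R_2)² (T_1/T_2)⁴ = (16.1)² × (1.24)⁴ = 259.2 × 2.364 = 612.8.

613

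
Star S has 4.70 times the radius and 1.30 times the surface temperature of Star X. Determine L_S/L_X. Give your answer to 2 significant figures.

63

From the Stefan–Boltzmann law, L ∝ R²T⁴, so
L_S/L_X = (R_S/R_X)² (T_S/T_X)⁴ = (4.70)² × (1.30)⁴ = 22.09 × 2.856 = 63.09.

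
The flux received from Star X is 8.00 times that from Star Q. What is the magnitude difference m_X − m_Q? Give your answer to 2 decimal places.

m_X − m_Q = −2.5 log₁₀(F_X/F_Q) = −2.5 log₁₀(8.00) = −2.5 × (0.903) = -2.258.

-2.26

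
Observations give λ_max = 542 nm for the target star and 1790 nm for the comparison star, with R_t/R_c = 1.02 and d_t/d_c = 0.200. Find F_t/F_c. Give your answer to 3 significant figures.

3.09×10^3

Wien's law: T_t/T_c = λ_c/λ_t = 1790/542 = 3.303.
L_t/L_c = (R_t/R_c)²(T_t/T_c)⁴ = (1.02)²(3.303)⁴ = 123.8.
F_t/F_c = (L_t/L_c)/(d_t/d_c)² = 123.8/(0.200)² = 3094.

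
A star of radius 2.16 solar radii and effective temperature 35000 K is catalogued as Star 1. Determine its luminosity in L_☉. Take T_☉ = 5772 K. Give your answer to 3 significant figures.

6.31×10^3 L_☉

L/L_☉ = (R/R_☉)² (T/T_☉)⁴ = (2.16)² × (35000/5772)⁴
       = 4.666 × (6.064)⁴ = 4.666 × 1352 = 6308.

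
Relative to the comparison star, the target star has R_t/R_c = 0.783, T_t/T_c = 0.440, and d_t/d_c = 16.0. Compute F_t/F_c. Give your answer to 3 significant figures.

8.98×10^-5

L_t/L_c = (R_t/R_c)²(T_t/T_c)⁴ = (0.783)² × (0.440)⁴ = 0.02298.
F_t/F_c = (L_t/L_c)/(d_t/d_c)² = 0.02298 / (16.0)² = 8.976×10^-5.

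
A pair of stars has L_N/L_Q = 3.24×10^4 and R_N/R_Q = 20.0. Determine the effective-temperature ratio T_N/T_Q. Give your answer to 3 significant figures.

3.00

L ∝ R²T⁴ gives T ∝ (L/R²)^(1/4), so
T_N/T_Q = (3.24×10^4 / 20.0²)^(1/4) = (81.00)^(1/4) = 3.000.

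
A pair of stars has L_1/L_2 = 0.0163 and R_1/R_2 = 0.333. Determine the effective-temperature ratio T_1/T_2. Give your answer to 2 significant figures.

0.62

L ∝ R²T⁴ gives T ∝ (L/R²)^(1/4), so
T_1/T_2 = (0.0163 / 0.333²)^(1/4) = (0.1470)^(1/4) = 0.6192.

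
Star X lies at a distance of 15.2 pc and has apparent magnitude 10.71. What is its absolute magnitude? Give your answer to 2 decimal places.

9.80

M = m − 5 log₁₀(d/10 pc) = 10.71 − 5 log₁₀(15.2/10)
  = 10.71 − 5 × 0.182 = 10.71 − 0.91 = 9.80.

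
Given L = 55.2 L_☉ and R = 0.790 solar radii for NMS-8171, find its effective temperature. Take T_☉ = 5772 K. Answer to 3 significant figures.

1.77×10^4 K

T/T_☉ = (L/L_☉)^(1/4) / (R/R_☉)^(1/2)
T = 5772 × (55.2)^(1/4) / √(0.790) = 5772 × 2.726 / 0.8888 = 1.770×10^4 K.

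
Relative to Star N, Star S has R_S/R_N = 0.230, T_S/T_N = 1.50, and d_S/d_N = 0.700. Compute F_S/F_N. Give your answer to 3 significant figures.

0.547

L_S/L_N = (R_S/R_N)²(T_S/T_N)⁴ = (0.230)² × (1.50)⁴ = 0.2678.
F_S/F_N = (L_S/L_N)/(d_S/d_N)² = 0.2678 / (0.700)² = 0.5465.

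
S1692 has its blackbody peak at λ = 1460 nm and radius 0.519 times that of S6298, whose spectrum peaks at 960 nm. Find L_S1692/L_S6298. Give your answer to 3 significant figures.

Wien's law gives T ∝ 1/λ_max, so T_S1692/T_S6298 = λ_S6298/λ_S1692 = 960/1460 = 0.6575.
Then L ∝ R²T⁴ gives L_S1692/L_S6298 = (0.519)² × (0.6575)⁴ = 0.2694 × 0.1869 = 0.05035.

0.0504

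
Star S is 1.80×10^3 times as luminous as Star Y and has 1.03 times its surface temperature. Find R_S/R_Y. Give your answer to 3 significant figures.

L ∝ R²T⁴ gives R ∝ √L / T², so
R_S/R_Y = √(1.80×10^3) / (1.03)² = 42.43 / 1.061 = 39.99.

40.0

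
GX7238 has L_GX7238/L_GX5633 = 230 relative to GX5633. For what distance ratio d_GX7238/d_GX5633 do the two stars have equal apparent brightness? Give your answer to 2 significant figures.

15

Equal flux requires L_GX7238/d_GX7238² = L_GX5633/d_GX5633², so d_GX7238/d_GX5633 = √(L_GX7238/L_GX5633)
= √(230) = 15.17.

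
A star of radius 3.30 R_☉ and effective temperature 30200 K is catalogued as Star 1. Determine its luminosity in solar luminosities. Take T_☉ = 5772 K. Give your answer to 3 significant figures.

8.16×10^3 solar luminosities

L/L_☉ = (R/R_☉)² (T/T_☉)⁴ = (3.30)² × (30200/5772)⁴
       = 10.89 × (5.232)⁴ = 10.89 × 749.4 = 8161.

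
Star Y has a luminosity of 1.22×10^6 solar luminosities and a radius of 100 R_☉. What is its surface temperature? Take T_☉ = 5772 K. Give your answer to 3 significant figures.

T/T_☉ = (L/L_☉)^(1/4) / (R/R_☉)^(1/2)
T = 5772 × (1.22×10^6)^(1/4) / √(100) = 5772 × 33.23 / 10.00 = 1.918×10^4 K.

1.92×10^4 K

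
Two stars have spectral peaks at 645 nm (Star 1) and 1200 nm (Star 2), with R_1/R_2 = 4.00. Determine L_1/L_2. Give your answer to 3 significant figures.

192

Wien's law gives T ∝ 1/λ_max, so T_1/T_2 = λ_2/λ_1 = 1200/645 = 1.860.
Then L ∝ R²T⁴ gives L_1/L_2 = (4.00)² × (1.860)⁴ = 16.00 × 11.98 = 191.7.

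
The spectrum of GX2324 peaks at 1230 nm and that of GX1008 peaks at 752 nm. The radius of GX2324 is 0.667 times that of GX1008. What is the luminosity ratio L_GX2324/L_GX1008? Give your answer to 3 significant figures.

0.0622

Wien's law gives T ∝ 1/λ_max, so T_GX2324/T_GX1008 = λ_GX1008/λ_GX2324 = 752/1230 = 0.6114.
Then L ∝ R²T⁴ gives L_GX2324/L_GX1008 = (0.667)² × (0.6114)⁴ = 0.4449 × 0.1397 = 0.06216.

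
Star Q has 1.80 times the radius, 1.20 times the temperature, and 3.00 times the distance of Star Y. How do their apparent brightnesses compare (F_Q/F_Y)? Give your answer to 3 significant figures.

L_Q/L_Y = (R_Q/R_Y)²(T_Q/T_Y)⁴ = (1.80)² × (1.20)⁴ = 6.718.
F_Q/F_Y = (L_Q/L_Y)/(d_Q/d_Y)² = 6.718 / (3.00)² = 0.7465.

0.746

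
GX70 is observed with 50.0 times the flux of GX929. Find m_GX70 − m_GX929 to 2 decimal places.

-4.25

m_GX70 − m_GX929 = −2.5 log₁₀(F_GX70/F_GX929) = −2.5 log₁₀(50.0) = −2.5 × (1.699) = -4.247.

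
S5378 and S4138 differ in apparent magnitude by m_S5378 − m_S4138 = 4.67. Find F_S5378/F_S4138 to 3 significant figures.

0.0136

F_S5378/F_S4138 = 10^(−(m_S5378 − m_S4138)/2.5) = 10^(-4.67/2.5) = 10^-1.868 = 0.01355.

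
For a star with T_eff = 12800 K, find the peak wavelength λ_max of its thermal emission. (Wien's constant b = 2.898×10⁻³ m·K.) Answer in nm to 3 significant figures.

λ_max = b/T = 2.898×10⁻³ / 12800 = 2.26×10^-7 m = 226.4 nm.

226 nm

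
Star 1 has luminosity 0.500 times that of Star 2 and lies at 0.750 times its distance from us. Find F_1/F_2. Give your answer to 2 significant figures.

F = L/(4πd²), so F_1/F_2 = (L_1/L_2) / (d_1/d_2)²
= 0.500 / (0.750)² = 0.500 / 0.5625 = 0.8889.

0.89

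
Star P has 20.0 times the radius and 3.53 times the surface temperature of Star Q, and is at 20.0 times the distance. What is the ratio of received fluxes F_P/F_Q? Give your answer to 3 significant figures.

L_P/L_Q = (R_P/R_Q)²(T_P/T_Q)⁴ = (20.0)² × (3.53)⁴ = 6.211×10^4.
F_P/F_Q = (L_P/L_Q)/(d_P/d_Q)² = 6.211×10^4 / (20.0)² = 155.3.

155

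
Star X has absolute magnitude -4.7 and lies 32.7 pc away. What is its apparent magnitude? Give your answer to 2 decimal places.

-2.13

m = M + 5 log₁₀(d/10 pc) = -4.7 + 5 log₁₀(32.7/10)
  = -4.7 + 5 × 0.515 = -4.7 + 2.57 = -2.13.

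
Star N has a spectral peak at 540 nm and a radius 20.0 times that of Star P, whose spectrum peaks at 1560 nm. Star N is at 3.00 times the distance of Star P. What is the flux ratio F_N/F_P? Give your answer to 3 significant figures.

Wien's law: T_N/T_P = λ_P/λ_N = 1560/540 = 2.889.
L_N/L_P = (R_N/R_P)²(T_N/T_P)⁴ = (20.0)²(2.889)⁴ = 2.786×10^4.
F_N/F_P = (L_N/L_P)/(d_N/d_P)² = 2.786×10^4/(3.00)² = 3096.

3.10×10^3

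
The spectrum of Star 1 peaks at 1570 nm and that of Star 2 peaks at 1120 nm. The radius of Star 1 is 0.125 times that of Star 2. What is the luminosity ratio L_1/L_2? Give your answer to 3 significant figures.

0.00405

Wien's law gives T ∝ 1/λ_max, so T_1/T_2 = λ_2/λ_1 = 1120/1570 = 0.7134.
Then L ∝ R²T⁴ gives L_1/L_2 = (0.125)² × (0.7134)⁴ = 0.01562 × 0.2590 = 0.004047.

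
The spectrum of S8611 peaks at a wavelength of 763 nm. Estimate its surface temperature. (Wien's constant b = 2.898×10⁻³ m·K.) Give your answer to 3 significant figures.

3.80×10^3 K

T = b/λ_max = 2.898×10⁻³ / (763×10⁻⁹) = 3798 K.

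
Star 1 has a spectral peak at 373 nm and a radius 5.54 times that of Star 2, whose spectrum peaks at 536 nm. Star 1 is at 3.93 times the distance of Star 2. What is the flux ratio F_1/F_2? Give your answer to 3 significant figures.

Wien's law: T_1/T_2 = λ_2/λ_1 = 536/373 = 1.437.
L_1/L_2 = (R_1/R_2)²(T_1/T_2)⁴ = (5.54)²(1.437)⁴ = 130.9.
F_1/F_2 = (L_1/L_2)/(d_1/d_2)² = 130.9/(3.93)² = 8.473.

8.47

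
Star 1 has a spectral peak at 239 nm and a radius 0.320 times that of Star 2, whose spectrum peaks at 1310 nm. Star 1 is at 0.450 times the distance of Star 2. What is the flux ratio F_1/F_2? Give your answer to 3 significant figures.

456

Wien's law: T_1/T_2 = λ_2/λ_1 = 1310/239 = 5.481.
L_1/L_2 = (R_1/R_2)²(T_1/T_2)⁴ = (0.320)²(5.481)⁴ = 92.43.
F_1/F_2 = (L_1/L_2)/(d_1/d_2)² = 92.43/(0.450)² = 456.4.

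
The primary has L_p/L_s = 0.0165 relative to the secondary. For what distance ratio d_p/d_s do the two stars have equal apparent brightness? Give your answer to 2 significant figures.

Equal flux requires L_p/d_p² = L_s/d_s², so d_p/d_s = √(L_p/L_s)
= √(0.0165) = 0.1285.

0.13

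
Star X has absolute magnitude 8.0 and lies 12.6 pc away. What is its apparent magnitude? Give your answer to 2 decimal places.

m = M + 5 log₁₀(d/10 pc) = 8.0 + 5 log₁₀(12.6/10)
  = 8.0 + 5 × 0.100 = 8.0 + 0.50 = 8.50.

8.50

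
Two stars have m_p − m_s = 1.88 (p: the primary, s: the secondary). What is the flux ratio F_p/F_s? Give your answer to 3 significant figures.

0.177

F_p/F_s = 10^(−(m_p − m_s)/2.5) = 10^(-1.88/2.5) = 10^-0.752 = 0.1770.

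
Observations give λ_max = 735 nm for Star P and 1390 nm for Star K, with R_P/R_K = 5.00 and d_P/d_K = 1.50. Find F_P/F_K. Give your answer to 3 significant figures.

Wien's law: T_P/T_K = λ_K/λ_P = 1390/735 = 1.891.
L_P/L_K = (R_P/R_K)²(T_P/T_K)⁴ = (5.00)²(1.891)⁴ = 319.8.
F_P/F_K = (L_P/L_K)/(d_P/d_K)² = 319.8/(1.50)² = 142.1.

142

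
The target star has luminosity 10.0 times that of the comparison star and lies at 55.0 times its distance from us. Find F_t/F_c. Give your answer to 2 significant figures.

F = L/(4πd²), so F_t/F_c = (L_t/L_c) / (d_t/d_c)²
= 10.0 / (55.0)² = 10.0 / 3025 = 0.003306.

0.0033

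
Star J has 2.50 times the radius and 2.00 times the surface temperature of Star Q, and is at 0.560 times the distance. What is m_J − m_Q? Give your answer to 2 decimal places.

L_J/L_Q = (2.50)²(2.00)⁴ = 100.0.
F_J/F_Q = (L_J/L_Q)/(d_J/d_Q)² = 100.0/0.3136 = 318.9.
m_J − m_Q = −2.5 log₁₀(318.9) = -6.26.

-6.26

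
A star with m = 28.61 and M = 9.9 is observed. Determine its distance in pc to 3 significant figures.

m − M = 5 log₁₀(d/10 pc)
28.61 − (9.9) = 18.71 = 5 log₁₀(d/10)
d = 10 × 10^(18.71/5) = 10 × 10^3.742 = 5.521×10^4 pc.

5.52×10^4 pc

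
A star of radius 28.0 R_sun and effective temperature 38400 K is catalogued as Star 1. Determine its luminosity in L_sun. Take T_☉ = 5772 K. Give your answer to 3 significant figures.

1.54×10^6 L_sun

L/L_☉ = (R/R_☉)² (T/T_☉)⁴ = (28.0)² × (38400/5772)⁴
       = 784.0 × (6.653)⁴ = 784.0 × 1959 = 1.536×10^6.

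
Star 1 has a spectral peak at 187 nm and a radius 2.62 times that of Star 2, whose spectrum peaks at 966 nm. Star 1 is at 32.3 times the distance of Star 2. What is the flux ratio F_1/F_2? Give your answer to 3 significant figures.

Wien's law: T_1/T_2 = λ_2/λ_1 = 966/187 = 5.166.
L_1/L_2 = (R_1/R_2)²(T_1/T_2)⁴ = (2.62)²(5.166)⁴ = 4888.
F_1/F_2 = (L_1/L_2)/(d_1/d_2)² = 4888/(32.3)² = 4.685.

4.69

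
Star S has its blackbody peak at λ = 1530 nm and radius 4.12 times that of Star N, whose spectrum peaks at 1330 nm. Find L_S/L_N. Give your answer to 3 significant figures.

Wien's law gives T ∝ 1/λ_max, so T_S/T_N = λ_N/λ_S = 1330/1530 = 0.8693.
Then L ∝ R²T⁴ gives L_S/L_N = (4.12)² × (0.8693)⁴ = 16.97 × 0.5710 = 9.692.

9.69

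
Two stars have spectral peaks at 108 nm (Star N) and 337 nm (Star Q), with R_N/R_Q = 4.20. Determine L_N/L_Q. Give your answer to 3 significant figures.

Wien's law gives T ∝ 1/λ_max, so T_N/T_Q = λ_Q/λ_N = 337/108 = 3.120.
Then L ∝ R²T⁴ gives L_N/L_Q = (4.20)² × (3.120)⁴ = 17.64 × 94.80 = 1672.

1.67×10^3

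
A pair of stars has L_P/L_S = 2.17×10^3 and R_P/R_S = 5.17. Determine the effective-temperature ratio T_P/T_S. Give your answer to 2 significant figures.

L ∝ R²T⁴ gives T ∝ (L/R²)^(1/4), so
T_P/T_S = (2.17×10^3 / 5.17²)^(1/4) = (81.19)^(1/4) = 3.002.

3.0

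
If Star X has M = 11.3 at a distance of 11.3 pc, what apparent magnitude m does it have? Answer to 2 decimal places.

11.57

m = M + 5 log₁₀(d/10 pc) = 11.3 + 5 log₁₀(11.3/10)
  = 11.3 + 5 × 0.053 = 11.3 + 0.27 = 11.57.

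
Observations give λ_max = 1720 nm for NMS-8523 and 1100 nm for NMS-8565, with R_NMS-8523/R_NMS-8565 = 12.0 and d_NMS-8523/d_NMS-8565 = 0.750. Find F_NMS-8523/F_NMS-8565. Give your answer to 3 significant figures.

42.8

Wien's law: T_NMS-8523/T_NMS-8565 = λ_NMS-8565/λ_NMS-8523 = 1100/1720 = 0.6395.
L_NMS-8523/L_NMS-8565 = (R_NMS-8523/R_NMS-8565)²(T_NMS-8523/T_NMS-8565)⁴ = (12.0)²(0.6395)⁴ = 24.09.
F_NMS-8523/F_NMS-8565 = (L_NMS-8523/L_NMS-8565)/(d_NMS-8523/d_NMS-8565)² = 24.09/(0.750)² = 42.82.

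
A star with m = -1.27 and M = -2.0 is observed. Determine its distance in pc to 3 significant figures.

m − M = 5 log₁₀(d/10 pc)
-1.27 − (-2.0) = 0.73 = 5 log₁₀(d/10)
d = 10 × 10^(0.73/5) = 10 × 10^0.146 = 14.00 pc.

14.0 pc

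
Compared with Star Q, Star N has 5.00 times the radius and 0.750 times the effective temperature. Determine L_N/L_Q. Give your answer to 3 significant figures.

7.91

From the Stefan–Boltzmann law, L ∝ R²T⁴, so
L_N/L_Q = (R_N/R_Q)² (T_N/T_Q)⁴ = (5.00)² × (0.750)⁴ = 25.00 × 0.3164 = 7.910.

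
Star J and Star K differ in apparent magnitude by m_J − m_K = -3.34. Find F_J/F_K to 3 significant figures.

F_J/F_K = 10^(−(m_J − m_K)/2.5) = 10^(3.34/2.5) = 10^1.336 = 21.68.

21.7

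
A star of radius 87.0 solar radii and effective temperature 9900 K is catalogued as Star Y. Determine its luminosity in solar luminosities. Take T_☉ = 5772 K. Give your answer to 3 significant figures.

6.55×10^4 solar luminosities

L/L_☉ = (R/R_☉)² (T/T_☉)⁴ = (87.0)² × (9900/5772)⁴
       = 7569 × (1.715)⁴ = 7569 × 8.654 = 6.550×10^4.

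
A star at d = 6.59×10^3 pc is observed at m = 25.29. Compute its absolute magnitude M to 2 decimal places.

M = m − 5 log₁₀(d/10 pc) = 25.29 − 5 log₁₀(6.59×10^3/10)
  = 25.29 − 5 × 2.819 = 25.29 − 14.09 = 11.20.

11.20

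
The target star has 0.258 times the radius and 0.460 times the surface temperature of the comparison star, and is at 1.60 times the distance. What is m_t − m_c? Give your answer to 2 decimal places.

7.33

L_t/L_c = (0.258)²(0.460)⁴ = 0.002980.
F_t/F_c = (L_t/L_c)/(d_t/d_c)² = 0.002980/2.560 = 0.001164.
m_t − m_c = −2.5 log₁₀(0.001164) = 7.33.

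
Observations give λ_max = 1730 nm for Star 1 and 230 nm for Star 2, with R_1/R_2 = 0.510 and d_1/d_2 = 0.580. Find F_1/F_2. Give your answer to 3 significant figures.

2.42×10^-4

Wien's law: T_1/T_2 = λ_2/λ_1 = 230/1730 = 0.1329.
L_1/L_2 = (R_1/R_2)²(T_1/T_2)⁴ = (0.510)²(0.1329)⁴ = 8.126×10^-5.
F_1/F_2 = (L_1/L_2)/(d_1/d_2)² = 8.126×10^-5/(0.580)² = 2.416×10^-4.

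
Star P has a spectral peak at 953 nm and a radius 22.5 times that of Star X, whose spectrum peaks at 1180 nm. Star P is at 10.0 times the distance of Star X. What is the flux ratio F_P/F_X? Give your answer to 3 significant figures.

Wien's law: T_P/T_X = λ_X/λ_P = 1180/953 = 1.238.
L_P/L_X = (R_P/R_X)²(T_P/T_X)⁴ = (22.5)²(1.238)⁴ = 1190.
F_P/F_X = (L_P/L_X)/(d_P/d_X)² = 1190/(10.0)² = 11.90.

11.9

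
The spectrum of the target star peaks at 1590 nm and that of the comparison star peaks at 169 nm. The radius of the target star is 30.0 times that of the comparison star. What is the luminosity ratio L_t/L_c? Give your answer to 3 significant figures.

Wien's law gives T ∝ 1/λ_max, so T_t/T_c = λ_c/λ_t = 169/1590 = 0.1063.
Then L ∝ R²T⁴ gives L_t/L_c = (30.0)² × (0.1063)⁴ = 900.0 × 1.276×10^-4 = 0.1149.

0.115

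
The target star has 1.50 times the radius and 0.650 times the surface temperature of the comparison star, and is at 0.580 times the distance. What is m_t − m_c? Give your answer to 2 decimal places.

-0.19

L_t/L_c = (1.50)²(0.650)⁴ = 0.4016.
F_t/F_c = (L_t/L_c)/(d_t/d_c)² = 0.4016/0.3364 = 1.194.
m_t − m_c = −2.5 log₁₀(1.194) = -0.19.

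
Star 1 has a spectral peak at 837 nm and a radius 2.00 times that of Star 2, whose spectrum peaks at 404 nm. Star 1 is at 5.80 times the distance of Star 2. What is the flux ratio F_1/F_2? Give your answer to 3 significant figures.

Wien's law: T_1/T_2 = λ_2/λ_1 = 404/837 = 0.4827.
L_1/L_2 = (R_1/R_2)²(T_1/T_2)⁴ = (2.00)²(0.4827)⁴ = 0.2171.
F_1/F_2 = (L_1/L_2)/(d_1/d_2)² = 0.2171/(5.80)² = 0.006454.

0.00645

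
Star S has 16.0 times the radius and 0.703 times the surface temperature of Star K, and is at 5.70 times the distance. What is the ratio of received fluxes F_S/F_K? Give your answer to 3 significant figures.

L_S/L_K = (R_S/R_K)²(T_S/T_K)⁴ = (16.0)² × (0.703)⁴ = 62.53.
F_S/F_K = (L_S/L_K)/(d_S/d_K)² = 62.53 / (5.70)² = 1.924.

1.92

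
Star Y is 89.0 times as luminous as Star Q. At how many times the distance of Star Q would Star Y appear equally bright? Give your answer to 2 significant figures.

9.4

Equal flux requires L_Y/d_Y² = L_Q/d_Q², so d_Y/d_Q = √(L_Y/L_Q)
= √(89.0) = 9.434.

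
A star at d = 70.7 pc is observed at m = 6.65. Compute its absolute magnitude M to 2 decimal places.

2.40

M = m − 5 log₁₀(d/10 pc) = 6.65 − 5 log₁₀(70.7/10)
  = 6.65 − 5 × 0.849 = 6.65 − 4.25 = 2.40.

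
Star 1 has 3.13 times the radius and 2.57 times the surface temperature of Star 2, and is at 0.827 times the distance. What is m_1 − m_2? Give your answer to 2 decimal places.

-6.99

L_1/L_2 = (3.13)²(2.57)⁴ = 427.4.
F_1/F_2 = (L_1/L_2)/(d_1/d_2)² = 427.4/0.6839 = 624.9.
m_1 − m_2 = −2.5 log₁₀(624.9) = -6.99.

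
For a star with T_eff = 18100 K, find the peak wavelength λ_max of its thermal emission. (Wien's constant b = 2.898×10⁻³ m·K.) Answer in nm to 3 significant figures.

λ_max = b/T = 2.898×10⁻³ / 18100 = 1.60×10^-7 m = 160.1 nm.

160 nm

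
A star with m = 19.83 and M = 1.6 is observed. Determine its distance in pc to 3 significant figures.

4.43×10^4 pc

m − M = 5 log₁₀(d/10 pc)
19.83 − (1.6) = 18.23 = 5 log₁₀(d/10)
d = 10 × 10^(18.23/5) = 10 × 10^3.646 = 4.426×10^4 pc.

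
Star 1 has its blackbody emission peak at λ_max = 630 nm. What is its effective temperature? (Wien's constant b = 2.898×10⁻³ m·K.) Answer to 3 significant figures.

T = b/λ_max = 2.898×10⁻³ / (630×10⁻⁹) = 4600 K.

4.60×10^3 K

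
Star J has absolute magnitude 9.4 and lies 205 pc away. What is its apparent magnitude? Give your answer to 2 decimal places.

15.96

m = M + 5 log₁₀(d/10 pc) = 9.4 + 5 log₁₀(205/10)
  = 9.4 + 5 × 1.312 = 9.4 + 6.56 = 15.96.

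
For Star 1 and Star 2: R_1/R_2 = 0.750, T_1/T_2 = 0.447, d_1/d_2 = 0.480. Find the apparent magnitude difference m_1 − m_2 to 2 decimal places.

2.53

L_1/L_2 = (0.750)²(0.447)⁴ = 0.02246.
F_1/F_2 = (L_1/L_2)/(d_1/d_2)² = 0.02246/0.2304 = 0.09747.
m_1 − m_2 = −2.5 log₁₀(0.09747) = 2.53.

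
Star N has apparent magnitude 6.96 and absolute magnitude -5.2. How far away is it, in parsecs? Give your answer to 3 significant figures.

m − M = 5 log₁₀(d/10 pc)
6.96 − (-5.2) = 12.16 = 5 log₁₀(d/10)
d = 10 × 10^(12.16/5) = 10 × 10^2.432 = 2704 pc.

2.70×10^3 pc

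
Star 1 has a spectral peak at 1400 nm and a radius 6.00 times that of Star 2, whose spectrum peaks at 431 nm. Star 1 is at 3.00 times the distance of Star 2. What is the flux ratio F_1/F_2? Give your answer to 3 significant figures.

Wien's law: T_1/T_2 = λ_2/λ_1 = 431/1400 = 0.3079.
L_1/L_2 = (R_1/R_2)²(T_1/T_2)⁴ = (6.00)²(0.3079)⁴ = 0.3234.
F_1/F_2 = (L_1/L_2)/(d_1/d_2)² = 0.3234/(3.00)² = 0.03593.

0.0359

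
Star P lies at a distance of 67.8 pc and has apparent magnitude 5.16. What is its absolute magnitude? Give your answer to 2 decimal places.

1.00

M = m − 5 log₁₀(d/10 pc) = 5.16 − 5 log₁₀(67.8/10)
  = 5.16 − 5 × 0.831 = 5.16 − 4.16 = 1.00.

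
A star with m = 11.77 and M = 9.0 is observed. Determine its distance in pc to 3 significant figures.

35.8 pc

m − M = 5 log₁₀(d/10 pc)
11.77 − (9.0) = 2.77 = 5 log₁₀(d/10)
d = 10 × 10^(2.77/5) = 10 × 10^0.554 = 35.81 pc.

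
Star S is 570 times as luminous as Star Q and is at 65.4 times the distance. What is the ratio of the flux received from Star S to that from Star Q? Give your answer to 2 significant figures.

F = L/(4πd²), so F_S/F_Q = (L_S/L_Q) / (d_S/d_Q)²
= 570 / (65.4)² = 570 / 4277 = 0.1333.

0.13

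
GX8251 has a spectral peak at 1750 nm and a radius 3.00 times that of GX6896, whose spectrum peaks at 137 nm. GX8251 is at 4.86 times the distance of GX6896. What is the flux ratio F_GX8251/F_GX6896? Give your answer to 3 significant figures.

1.43×10^-5

Wien's law: T_GX8251/T_GX6896 = λ_GX6896/λ_GX8251 = 137/1750 = 0.07829.
L_GX8251/L_GX6896 = (R_GX8251/R_GX6896)²(T_GX8251/T_GX6896)⁴ = (3.00)²(0.07829)⁴ = 3.380×10^-4.
F_GX8251/F_GX6896 = (L_GX8251/L_GX6896)/(d_GX8251/d_GX6896)² = 3.380×10^-4/(4.86)² = 1.431×10^-5.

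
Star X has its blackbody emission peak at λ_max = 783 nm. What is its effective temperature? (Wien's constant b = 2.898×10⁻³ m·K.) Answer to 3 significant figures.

3.70×10^3 K

T = b/λ_max = 2.898×10⁻³ / (783×10⁻⁹) = 3701 K.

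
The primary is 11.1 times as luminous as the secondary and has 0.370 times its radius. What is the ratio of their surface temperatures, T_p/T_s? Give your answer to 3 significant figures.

L ∝ R²T⁴ gives T ∝ (L/R²)^(1/4), so
T_p/T_s = (11.1 / 0.370²)^(1/4) = (81.08)^(1/4) = 3.001.

3.00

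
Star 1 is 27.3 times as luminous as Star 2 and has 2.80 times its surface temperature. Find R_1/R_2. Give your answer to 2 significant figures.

L ∝ R²T⁴ gives R ∝ √L / T², so
R_1/R_2 = √(27.3) / (2.80)² = 5.225 / 7.840 = 0.6664.

0.67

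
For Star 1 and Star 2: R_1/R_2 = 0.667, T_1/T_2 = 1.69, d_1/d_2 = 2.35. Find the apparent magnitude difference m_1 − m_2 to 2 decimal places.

L_1/L_2 = (0.667)²(1.69)⁴ = 3.629.
F_1/F_2 = (L_1/L_2)/(d_1/d_2)² = 3.629/5.523 = 0.6571.
m_1 − m_2 = −2.5 log₁₀(0.6571) = 0.46.

0.46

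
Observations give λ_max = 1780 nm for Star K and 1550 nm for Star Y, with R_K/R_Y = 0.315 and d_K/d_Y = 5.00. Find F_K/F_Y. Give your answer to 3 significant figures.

Wien's law: T_K/T_Y = λ_Y/λ_K = 1550/1780 = 0.8708.
L_K/L_Y = (R_K/R_Y)²(T_K/T_Y)⁴ = (0.315)²(0.8708)⁴ = 0.05705.
F_K/F_Y = (L_K/L_Y)/(d_K/d_Y)² = 0.05705/(5.00)² = 0.002282.

0.00228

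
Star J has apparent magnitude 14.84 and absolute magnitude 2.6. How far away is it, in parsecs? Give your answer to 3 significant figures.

m − M = 5 log₁₀(d/10 pc)
14.84 − (2.6) = 12.24 = 5 log₁₀(d/10)
d = 10 × 10^(12.24/5) = 10 × 10^2.448 = 2805 pc.

2.81×10^3 pc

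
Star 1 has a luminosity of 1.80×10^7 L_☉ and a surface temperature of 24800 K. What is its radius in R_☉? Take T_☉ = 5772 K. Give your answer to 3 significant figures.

230 R_☉

R/R_☉ = √(L/L_☉) / (T/T_☉)² = √(1.80×10^7) / (4.297)²
       = 4243 / 18.46 = 229.8.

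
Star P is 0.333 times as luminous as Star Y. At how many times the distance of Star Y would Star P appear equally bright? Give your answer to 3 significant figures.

0.577

Equal flux requires L_P/d_P² = L_Y/d_Y², so d_P/d_Y = √(L_P/L_Y)
= √(0.333) = 0.5771.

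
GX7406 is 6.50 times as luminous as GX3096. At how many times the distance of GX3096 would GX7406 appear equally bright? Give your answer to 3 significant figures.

Equal flux requires L_GX7406/d_GX7406² = L_GX3096/d_GX3096², so d_GX7406/d_GX3096 = √(L_GX7406/L_GX3096)
= √(6.50) = 2.550.

2.55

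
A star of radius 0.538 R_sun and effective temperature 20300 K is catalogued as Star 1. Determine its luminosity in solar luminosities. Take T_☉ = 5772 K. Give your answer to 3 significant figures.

44.3 solar luminosities

L/L_☉ = (R/R_☉)² (T/T_☉)⁴ = (0.538)² × (20300/5772)⁴
       = 0.2894 × (3.517)⁴ = 0.2894 × 153.0 = 44.28.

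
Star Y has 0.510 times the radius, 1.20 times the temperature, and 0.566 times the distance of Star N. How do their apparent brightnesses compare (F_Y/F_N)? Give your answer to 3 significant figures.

1.68

L_Y/L_N = (R_Y/R_N)²(T_Y/T_N)⁴ = (0.510)² × (1.20)⁴ = 0.5393.
F_Y/F_N = (L_Y/L_N)/(d_Y/d_N)² = 0.5393 / (0.566)² = 1.684.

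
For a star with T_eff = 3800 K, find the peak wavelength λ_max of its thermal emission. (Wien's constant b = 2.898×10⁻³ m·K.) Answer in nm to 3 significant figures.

λ_max = b/T = 2.898×10⁻³ / 3800 = 7.63×10^-7 m = 762.6 nm.

763 nm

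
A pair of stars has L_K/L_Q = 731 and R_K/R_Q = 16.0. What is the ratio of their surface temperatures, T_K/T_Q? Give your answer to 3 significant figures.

L ∝ R²T⁴ gives T ∝ (L/R²)^(1/4), so
T_K/T_Q = (731 / 16.0²)^(1/4) = (2.855)^(1/4) = 1.300.

1.30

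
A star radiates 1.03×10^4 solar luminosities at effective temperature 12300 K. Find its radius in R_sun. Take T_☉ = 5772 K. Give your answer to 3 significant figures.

R/R_☉ = √(L/L_☉) / (T/T_☉)² = √(1.03×10^4) / (2.131)²
       = 101.5 / 4.541 = 22.35.

22.3 R_sun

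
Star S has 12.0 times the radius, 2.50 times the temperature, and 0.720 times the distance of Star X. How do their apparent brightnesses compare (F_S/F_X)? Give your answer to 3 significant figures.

1.09×10^4

L_S/L_X = (R_S/R_X)²(T_S/T_X)⁴ = (12.0)² × (2.50)⁴ = 5625.
F_S/F_X = (L_S/L_X)/(d_S/d_X)² = 5625 / (0.720)² = 1.085×10^4.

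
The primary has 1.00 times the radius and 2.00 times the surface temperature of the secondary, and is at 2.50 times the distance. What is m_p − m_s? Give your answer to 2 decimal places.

-1.02

L_p/L_s = (1.00)²(2.00)⁴ = 16.00.
F_p/F_s = (L_p/L_s)/(d_p/d_s)² = 16.00/6.250 = 2.560.
m_p − m_s = −2.5 log₁₀(2.560) = -1.02.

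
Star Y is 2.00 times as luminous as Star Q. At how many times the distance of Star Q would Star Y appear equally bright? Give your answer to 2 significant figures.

1.4

Equal flux requires L_Y/d_Y² = L_Q/d_Q², so d_Y/d_Q = √(L_Y/L_Q)
= √(2.00) = 1.414.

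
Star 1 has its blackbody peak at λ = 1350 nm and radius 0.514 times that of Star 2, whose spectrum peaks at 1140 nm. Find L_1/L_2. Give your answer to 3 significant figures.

0.134

Wien's law gives T ∝ 1/λ_max, so T_1/T_2 = λ_2/λ_1 = 1140/1350 = 0.8444.
Then L ∝ R²T⁴ gives L_1/L_2 = (0.514)² × (0.8444)⁴ = 0.2642 × 0.5085 = 0.1343.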